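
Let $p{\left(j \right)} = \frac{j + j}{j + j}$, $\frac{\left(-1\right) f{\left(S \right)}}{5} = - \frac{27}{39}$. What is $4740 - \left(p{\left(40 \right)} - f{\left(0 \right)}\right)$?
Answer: $\frac{61652}{13} \approx 4742.5$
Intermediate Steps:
$f{\left(S \right)} = \frac{45}{13}$ ($f{\left(S \right)} = - 5 \left(- \frac{27}{39}\right) = - 5 \left(\left(-27\right) \frac{1}{39}\right) = \left(-5\right) \left(- \frac{9}{13}\right) = \frac{45}{13}$)
$p{\left(j \right)} = 1$ ($p{\left(j \right)} = \frac{2 j}{2 j} = 2 j \frac{1}{2 j} = 1$)
$4740 - \left(p{\left(40 \right)} - f{\left(0 \right)}\right) = 4740 - \left(1 - \frac{45}{13}\right) = 4740 - - \frac{32}{13} = 4740 + \frac{32}{13} = \frac{61652}{13}$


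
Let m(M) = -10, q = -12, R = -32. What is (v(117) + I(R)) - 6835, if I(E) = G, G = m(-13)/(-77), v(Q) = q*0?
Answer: -526285/77 ≈ -6834.9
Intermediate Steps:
v(Q) = 0 (v(Q) = -12*0 = 0)
G = 10/77 (G = -10/(-77) = -10*(-1/77) = 10/77 ≈ 0.12987)
I(E) = 10/77
(v(117) + I(R)) - 6835 = (0 + 10/77) - 6835 = 10/77 - 6835 = -526285/77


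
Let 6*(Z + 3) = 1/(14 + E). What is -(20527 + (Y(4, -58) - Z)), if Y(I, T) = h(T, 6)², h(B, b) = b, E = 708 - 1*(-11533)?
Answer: -1512217979/73530 ≈ -20566.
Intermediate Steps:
E = 12241 (E = 708 + 11533 = 12241)
Z = -220589/73530 (Z = -3 + 1/(6*(14 + 12241)) = -3 + (⅙)/12255 = -3 + (⅙)*(1/12255) = -3 + 1/73530 = -220589/73530 ≈ -3.0000)
Y(I, T) = 36 (Y(I, T) = 6² = 36)
-(20527 + (Y(4, -58) - Z)) = -(20527 + (36 - 1*(-220589/73530))) = -(20527 + (36 + 220589/73530)) = -(20527 + 2867669/73530) = -1*1512217979/73530 = -1512217979/73530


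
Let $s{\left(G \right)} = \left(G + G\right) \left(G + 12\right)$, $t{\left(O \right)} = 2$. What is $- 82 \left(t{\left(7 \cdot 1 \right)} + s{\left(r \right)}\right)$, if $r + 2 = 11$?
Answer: $-31160$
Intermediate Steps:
$r = 9$ ($r = -2 + 11 = 9$)
$s{\left(G \right)} = 2 G \left(12 + G\right)$
$- 82 \left(t{\left(7 \cdot 1 \right)} + s{\left(r \right)}\right) = - 82 \left(2 + 2 \cdot 9 \left(12 + 9\right)\right) = - 82 \left(2 + 2 \cdot 9 \cdot 21\right) = - 82 \left(2 + 378\right) = \left(-82\right) 380 = -31160$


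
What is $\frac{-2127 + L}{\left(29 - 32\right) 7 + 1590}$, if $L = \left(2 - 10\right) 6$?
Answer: $- \frac{725}{523} \approx -1.3862$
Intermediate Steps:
$L = -48$ ($L = \left(-8\right) 6 = -48$)
$\frac{-2127 + L}{\left(29 - 32\right) 7 + 1590} = \frac{-2127 - 48}{\left(29 - 32\right) 7 + 1590} = - \frac{2175}{\left(-3\right) 7 + 1590} = - \frac{2175}{-21 + 1590} = - \frac{2175}{1569} = \left(-2175\right) \frac{1}{1569} = - \frac{725}{523}$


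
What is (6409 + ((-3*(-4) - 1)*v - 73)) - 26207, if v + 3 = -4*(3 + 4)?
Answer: -20212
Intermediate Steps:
v = -31 (v = -3 - 4*(3 + 4) = -3 - 4*7 = -3 - 28 = -31)
(6409 + ((-3*(-4) - 1)*v - 73)) - 26207 = (6409 + ((-3*(-4) - 1)*(-31) - 73)) - 26207 = (6409 + ((12 - 1)*(-31) - 73)) - 26207 = (6409 + (11*(-31) - 73)) - 26207 = (6409 + (-341 - 73)) - 26207 = (6409 - 414) - 26207 = 5995 - 26207 = -20212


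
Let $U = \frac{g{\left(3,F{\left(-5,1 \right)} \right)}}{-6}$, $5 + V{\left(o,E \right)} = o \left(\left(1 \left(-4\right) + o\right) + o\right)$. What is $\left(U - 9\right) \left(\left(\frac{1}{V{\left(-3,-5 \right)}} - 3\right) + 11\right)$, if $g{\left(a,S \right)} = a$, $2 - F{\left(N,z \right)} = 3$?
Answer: $- \frac{3819}{50} \approx -76.38$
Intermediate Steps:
$F{\left(N,z \right)} = -1$ ($F{\left(N,z \right)} = 2 - 3 = -1$)
$V{\left(o,E \right)} = -5 + o \left(-4 + 2 o\right)$ ($V{\left(o,E \right)} = -5 + o \left(\left(1 \left(-4\right) + o\right) + o\right) = -5 + o \left(\left(-4 + o\right) + o\right) = -5 + o \left(-4 + 2 o\right)$)
$U = - \frac{1}{2}$ ($U = \frac{3}{-6} = 3 \left(- \frac{1}{6}\right) = - \frac{1}{2} \approx -0.5$)
$\left(U - 9\right) \left(\left(\frac{1}{V{\left(-3,-5 \right)}} - 3\right) + 11\right) = \left(- \frac{1}{2} - 9\right) \left(\left(\frac{1}{-5 - -12 + 2 \left(-3\right)^{2}} - 3\right) + 11\right) = - \frac{19 \left(\left(\frac{1}{-5 + 12 + 2 \cdot 9} - 3\right) + 11\right)}{2} = - \frac{19 \left(\left(\frac{1}{-5 + 12 + 18} - 3\right) + 11\right)}{2} = - \frac{19 \left(\left(\frac{1}{25} - 3\right) + 11\right)}{2} = - \frac{19 \left(- \frac{74}{25} + 11\right)}{2} = \left(- \frac{19}{2}\right) \frac{201}{25} = - \frac{3819}{50}$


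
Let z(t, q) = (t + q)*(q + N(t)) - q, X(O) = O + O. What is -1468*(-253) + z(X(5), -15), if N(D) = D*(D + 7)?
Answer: 370644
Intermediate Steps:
N(D) = D*(7 + D)
X(O) = 2*O
z(t, q) = -q + (q + t)*(q + t*(7 + t)) (z(t, q) = (t + q)*(q + t*(7 + t)) - q = (q + t)*(q + t*(7 + t)) - q = -q + (q + t)*(q + t*(7 + t)))
-1468*(-253) + z(X(5), -15) = -1468*(-253) + ((-15)² - 1*(-15) - 30*5 + (2*5)²*(7 + 2*5) - 15*2*5*(7 + 2*5)) = 371404 + (225 + 15 - 15*10 + 10²*(7 + 10) - 15*10*(7 + 10)) = 371404 + (225 + 15 - 150 + 100*17 - 15*10*17) = 371404 + (225 + 15 - 150 + 1700 - 2550) = 371404 - 760 = 370644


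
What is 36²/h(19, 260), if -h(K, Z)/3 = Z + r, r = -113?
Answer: -144/49 ≈ -2.9388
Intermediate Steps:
h(K, Z) = 339 - 3*Z (h(K, Z) = -3*(Z - 113) = -3*(-113 + Z) = 339 - 3*Z)
36²/h(19, 260) = 36²/(339 - 3*260) = 1296/(339 - 780) = 1296/(-441) = 1296*(-1/441) = -144/49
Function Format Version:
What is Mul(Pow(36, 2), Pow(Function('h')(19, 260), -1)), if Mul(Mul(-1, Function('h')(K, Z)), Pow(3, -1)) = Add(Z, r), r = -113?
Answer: Rational(-144, 49) ≈ -2.9388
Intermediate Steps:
Function('h')(K, Z) = Add(339, Mul(-3, Z)) (Function('h')(K, Z) = Mul(-3, Add(Z, -113)) = Mul(-3, Add(-113, Z)) = Add(339, Mul(-3, Z)))
Mul(Pow(36, 2), Pow(Function('h')(19, 260), -1)) = Mul(Pow(36, 2), Pow(Add(339, Mul(-3, 260)), -1)) = Mul(1296, Pow(Add(339, -780), -1)) = Mul(1296, Pow(-441, -1)) = Mul(1296, Rational(-1, 441)) = Rational(-144, 49)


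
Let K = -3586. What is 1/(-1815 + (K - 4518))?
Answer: -1/9919 ≈ -0.00010082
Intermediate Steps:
1/(-1815 + (K - 4518)) = 1/(-1815 + (-3586 - 4518)) = 1/(-1815 - 8104) = 1/(-9919) = -1/9919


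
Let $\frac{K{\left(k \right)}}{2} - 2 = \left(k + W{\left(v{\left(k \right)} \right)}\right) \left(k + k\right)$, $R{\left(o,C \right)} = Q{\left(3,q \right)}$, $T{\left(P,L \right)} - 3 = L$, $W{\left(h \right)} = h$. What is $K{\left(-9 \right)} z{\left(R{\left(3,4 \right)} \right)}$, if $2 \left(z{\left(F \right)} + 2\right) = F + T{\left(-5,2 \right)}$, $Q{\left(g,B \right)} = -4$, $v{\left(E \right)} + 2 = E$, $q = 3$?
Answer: $-1086$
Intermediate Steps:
$v{\left(E \right)} = -2 + E$
$T{\left(P,L \right)} = 3 + L$
$R{\left(o,C \right)} = -4$
$z{\left(F \right)} = \frac{1}{2} + \frac{F}{2}$ ($z{\left(F \right)} = -2 + \frac{F + \left(3 + 2\right)}{2} = -2 + \frac{F + 5}{2} = -2 + \frac{5 + F}{2} = -2 + \left(\frac{5}{2} + \frac{F}{2}\right) = \frac{1}{2} + \frac{F}{2}$)
$K{\left(k \right)} = 4 + 4 k \left(-2 + 2 k\right)$ ($K{\left(k \right)} = 4 + 2 \left(k + \left(-2 + k\right)\right) \left(k + k\right) = 4 + 2 \left(-2 + 2 k\right) 2 k = 4 + 2 \cdot 2 k \left(-2 + 2 k\right) = 4 + 4 k \left(-2 + 2 k\right)$)
$K{\left(-9 \right)} z{\left(R{\left(3,4 \right)} \right)} = \left(4 - -72 + 8 \left(-9\right)^{2}\right) \left(\frac{1}{2} + \frac{1}{2} \left(-4\right)\right) = \left(4 + 72 + 8 \cdot 81\right) \left(\frac{1}{2} - 2\right) = \left(4 + 72 + 648\right) \left(- \frac{3}{2}\right) = 724 \left(- \frac{3}{2}\right) = -1086$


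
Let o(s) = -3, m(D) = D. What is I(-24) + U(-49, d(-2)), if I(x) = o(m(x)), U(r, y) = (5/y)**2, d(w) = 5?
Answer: -2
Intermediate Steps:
U(r, y) = 25/y**2
I(x) = -3
I(-24) + U(-49, d(-2)) = -3 + 25/5**2 = -3 + 25*(1/25) = -3 + 1 = -2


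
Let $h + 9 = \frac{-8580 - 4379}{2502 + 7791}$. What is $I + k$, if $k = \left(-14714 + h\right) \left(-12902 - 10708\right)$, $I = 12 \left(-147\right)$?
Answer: $\frac{1192745947976}{3431} \approx 3.4764 \cdot 10^{8}$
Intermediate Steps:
$I = -1764$
$h = - \frac{105596}{10293}$ ($h = -9 + \frac{-8580 - 4379}{2502 + 7791} = -9 - \frac{12959}{10293} = - \frac{105596}{10293} \approx -10.259$)
$k = \frac{1192752000260}{3431}$ ($k = \left(-14714 - \frac{105596}{10293}\right) \left(-12902 - 10708\right) = \left(- \frac{151556798}{10293}\right) \left(-23610\right) = \frac{1192752000260}{3431} \approx 3.4764 \cdot 10^{8}$)
$I + k = -1764 + \frac{1192752000260}{3431} = \frac{1192745947976}{3431}$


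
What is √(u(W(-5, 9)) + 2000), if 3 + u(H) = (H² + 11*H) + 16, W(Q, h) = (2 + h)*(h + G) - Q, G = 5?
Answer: 3*√3227 ≈ 170.42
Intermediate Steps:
W(Q, h) = -Q + (2 + h)*(5 + h) (W(Q, h) = (2 + h)*(h + 5) - Q = (2 + h)*(5 + h) - Q = -Q + (2 + h)*(5 + h))
u(H) = 13 + H² + 11*H (u(H) = -3 + ((H² + 11*H) + 16) = -3 + (16 + H² + 11*H) = 13 + H² + 11*H)
√(u(W(-5, 9)) + 2000) = √((13 + (10 + 9² - 1*(-5) + 7*9)² + 11*(10 + 9² - 1*(-5) + 7*9)) + 2000) = √((13 + (10 + 81 + 5 + 63)² + 11*(10 + 81 + 5 + 63)) + 2000) = √((13 + 159² + 11*159) + 2000) = √((13 + 25281 + 1749) + 2000) = √(27043 + 2000) = √29043 = 3*√3227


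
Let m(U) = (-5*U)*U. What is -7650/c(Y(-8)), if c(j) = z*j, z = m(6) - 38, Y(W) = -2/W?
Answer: 15300/109 ≈ 140.37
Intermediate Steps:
m(U) = -5*U²
z = -218 (z = -5*6² - 38 = -5*36 - 38 = -180 - 38 = -218)
c(j) = -218*j
-7650/c(Y(-8)) = -7650/((-(-436)/(-8))) = -7650/((-(-436)*(-1)/8)) = -7650/((-218*¼)) = -7650/(-109/2) = -7650*(-2/109) = 15300/109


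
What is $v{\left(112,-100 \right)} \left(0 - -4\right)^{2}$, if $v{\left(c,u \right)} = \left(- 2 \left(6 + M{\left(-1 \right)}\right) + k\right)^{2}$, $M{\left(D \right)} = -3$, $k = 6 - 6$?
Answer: $576$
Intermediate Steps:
$k = 0$ ($k = 6 - 6 = 0$)
$v{\left(c,u \right)} = 36$ ($v{\left(c,u \right)} = \left(- 2 \left(6 - 3\right) + 0\right)^{2} = \left(\left(-2\right) 3 + 0\right)^{2} = \left(-6 + 0\right)^{2} = \left(-6\right)^{2} = 36$)
$v{\left(112,-100 \right)} \left(0 - -4\right)^{2} = 36 \left(0 - -4\right)^{2} = 36 \left(0 + 4\right)^{2} = 36 \cdot 4^{2} = 36 \cdot 16 = 576$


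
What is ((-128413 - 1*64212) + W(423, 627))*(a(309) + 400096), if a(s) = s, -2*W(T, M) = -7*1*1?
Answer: -154253223415/2 ≈ -7.7127e+10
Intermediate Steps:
W(T, M) = 7/2 (W(T, M) = -(-7*1)/2 = -(-7)/2 = -½*(-7) = 7/2)
((-128413 - 1*64212) + W(423, 627))*(a(309) + 400096) = ((-128413 - 1*64212) + 7/2)*(309 + 400096) = ((-128413 - 64212) + 7/2)*400405 = (-192625 + 7/2)*400405 = -385243/2*400405 = -154253223415/2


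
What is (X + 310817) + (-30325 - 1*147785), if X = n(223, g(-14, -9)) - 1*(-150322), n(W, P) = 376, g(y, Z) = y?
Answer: 283405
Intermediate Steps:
X = 150698 (X = 376 - 1*(-150322) = 376 + 150322 = 150698)
(X + 310817) + (-30325 - 1*147785) = (150698 + 310817) + (-30325 - 1*147785) = 461515 + (-30325 - 147785) = 461515 - 178110 = 283405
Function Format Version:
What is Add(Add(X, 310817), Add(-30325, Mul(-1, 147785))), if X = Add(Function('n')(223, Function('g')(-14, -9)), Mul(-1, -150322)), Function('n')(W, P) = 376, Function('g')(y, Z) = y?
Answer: 283405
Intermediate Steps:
X = 150698 (X = Add(376, Mul(-1, -150322)) = Add(376, 150322) = 150698)
Add(Add(X, 310817), Add(-30325, Mul(-1, 147785))) = Add(Add(150698, 310817), Add(-30325, Mul(-1, 147785))) = Add(461515, Add(-30325, -147785)) = Add(461515, -178110) = 283405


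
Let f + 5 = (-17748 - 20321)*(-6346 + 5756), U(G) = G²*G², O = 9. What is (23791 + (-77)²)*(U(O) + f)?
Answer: 667727145520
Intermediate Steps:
U(G) = G⁴
f = 22460705 (f = -5 + (-17748 - 20321)*(-6346 + 5756) = -5 - 38069*(-590) = -5 + 22460710 = 22460705)
(23791 + (-77)²)*(U(O) + f) = (23791 + (-77)²)*(9⁴ + 22460705) = (23791 + 5929)*(6561 + 22460705) = 29720*22467266 = 667727145520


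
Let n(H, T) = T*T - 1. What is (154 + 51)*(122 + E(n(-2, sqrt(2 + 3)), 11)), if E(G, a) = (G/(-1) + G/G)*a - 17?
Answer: 14760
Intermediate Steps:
n(H, T) = -1 + T**2 (n(H, T) = T**2 - 1 = -1 + T**2)
E(G, a) = -17 + a*(1 - G) (E(G, a) = (G*(-1) + 1)*a - 17 = (-G + 1)*a - 17 = (1 - G)*a - 17 = a*(1 - G) - 17 = -17 + a*(1 - G))
(154 + 51)*(122 + E(n(-2, sqrt(2 + 3)), 11)) = (154 + 51)*(122 + (-17 + 11 - 1*(-1 + (sqrt(2 + 3))**2)*11)) = 205*(122 + (-17 + 11 - 1*(-1 + (sqrt(5))**2)*11)) = 205*(122 + (-17 + 11 - 1*(-1 + 5)*11)) = 205*(122 + (-17 + 11 - 1*4*11)) = 205*(122 + (-17 + 11 - 44)) = 205*(122 - 50) = 205*72 = 14760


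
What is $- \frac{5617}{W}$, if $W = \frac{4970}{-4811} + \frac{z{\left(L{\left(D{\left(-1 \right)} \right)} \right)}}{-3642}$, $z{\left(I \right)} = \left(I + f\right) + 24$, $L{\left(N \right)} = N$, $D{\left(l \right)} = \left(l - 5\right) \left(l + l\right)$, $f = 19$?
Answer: $\frac{98419175454}{18365345} \approx 5359.0$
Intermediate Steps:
$D{\left(l \right)} = 2 l \left(-5 + l\right)$ ($D{\left(l \right)} = \left(-5 + l\right) 2 l = 2 l \left(-5 + l\right)$)
$z{\left(I \right)} = 43 + I$ ($z{\left(I \right)} = \left(I + 19\right) + 24 = \left(19 + I\right) + 24 = 43 + I$)
$W = - \frac{18365345}{17521662}$ ($W = \frac{4970}{-4811} + \frac{43 + 2 \left(-1\right) \left(-5 - 1\right)}{-3642} = 4970 \left(- \frac{1}{4811}\right) + \left(43 + 2 \left(-1\right) \left(-6\right)\right) \left(- \frac{1}{3642}\right) = - \frac{4970}{4811} + \left(43 + 12\right) \left(- \frac{1}{3642}\right) = - \frac{4970}{4811} + 55 \left(- \frac{1}{3642}\right) = - \frac{4970}{4811} - \frac{55}{3642} = - \frac{18365345}{17521662} \approx -1.0482$)
$- \frac{5617}{W} = - \frac{5617}{- \frac{18365345}{17521662}} = \left(-5617\right) \left(- \frac{17521662}{18365345}\right) = \frac{98419175454}{18365345}$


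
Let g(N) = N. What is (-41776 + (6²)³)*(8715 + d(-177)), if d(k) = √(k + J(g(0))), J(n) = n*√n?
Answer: 42529200 + 4880*I*√177 ≈ 4.2529e+7 + 64924.0*I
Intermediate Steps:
J(n) = n^(3/2)
d(k) = √k (d(k) = √(k + 0^(3/2)) = √(k + 0) = √k)
(-41776 + (6²)³)*(8715 + d(-177)) = (-41776 + (6²)³)*(8715 + √(-177)) = (-41776 + 36³)*(8715 + I*√177) = (-41776 + 46656)*(8715 + I*√177) = 4880*(8715 + I*√177) = 42529200 + 4880*I*√177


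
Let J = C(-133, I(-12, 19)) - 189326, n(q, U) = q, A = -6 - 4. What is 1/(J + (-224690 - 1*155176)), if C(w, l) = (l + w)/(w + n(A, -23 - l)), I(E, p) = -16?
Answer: -143/81394307 ≈ -1.7569e-6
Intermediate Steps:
A = -10
C(w, l) = (l + w)/(-10 + w) (C(w, l) = (l + w)/(w - 10) = (l + w)/(-10 + w))
J = -27073469/143 (J = (-16 - 133)/(-10 - 133) - 189326 = -149/(-143) - 189326 = -1/143*(-149) - 189326 = 149/143 - 189326 = -27073469/143 ≈ -1.8933e+5)
1/(J + (-224690 - 1*155176)) = 1/(-27073469/143 + (-224690 - 1*155176)) = 1/(-27073469/143 + (-224690 - 155176)) = 1/(-27073469/143 - 379866) = 1/(-81394307/143) = -143/81394307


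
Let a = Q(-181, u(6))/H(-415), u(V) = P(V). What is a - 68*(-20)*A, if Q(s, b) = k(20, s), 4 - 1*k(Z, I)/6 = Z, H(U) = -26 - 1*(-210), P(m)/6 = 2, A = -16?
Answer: -500492/23 ≈ -21761.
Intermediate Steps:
P(m) = 12 (P(m) = 6*2 = 12)
H(U) = 184 (H(U) = -26 + 210 = 184)
u(V) = 12
k(Z, I) = 24 - 6*Z
Q(s, b) = -96 (Q(s, b) = 24 - 6*20 = 24 - 120 = -96)
a = -12/23 (a = -96/184 = -96*1/184 = -12/23 ≈ -0.52174)
a - 68*(-20)*A = -12/23 - 68*(-20)*(-16) = -12/23 - (-1360)*(-16) = -12/23 - 1*21760 = -12/23 - 21760 = -500492/23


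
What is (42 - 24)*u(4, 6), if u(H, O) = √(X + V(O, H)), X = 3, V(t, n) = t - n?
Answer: 18*√5 ≈ 40.249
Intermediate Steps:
u(H, O) = √(3 + O - H) (u(H, O) = √(3 + (O - H)) = √(3 + O - H))
(42 - 24)*u(4, 6) = (42 - 24)*√(3 + 6 - 1*4) = 18*√(3 + 6 - 4) = 18*√5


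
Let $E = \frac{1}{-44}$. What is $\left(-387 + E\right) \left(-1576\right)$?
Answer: $\frac{6709426}{11} \approx 6.0995 \cdot 10^{5}$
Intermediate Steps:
$E = - \frac{1}{44} \approx -0.022727$
$\left(-387 + E\right) \left(-1576\right) = \left(-387 - \frac{1}{44}\right) \left(-1576\right) = \left(- \frac{17029}{44}\right) \left(-1576\right) = \frac{6709426}{11}$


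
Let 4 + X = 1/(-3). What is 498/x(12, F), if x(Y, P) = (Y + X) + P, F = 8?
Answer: 1494/47 ≈ 31.787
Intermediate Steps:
X = -13/3 (X = -4 + 1/(-3) = -4 - 1/3 = -13/3 ≈ -4.3333)
x(Y, P) = -13/3 + P + Y (x(Y, P) = (Y - 13/3) + P = (-13/3 + Y) + P = -13/3 + P + Y)
498/x(12, F) = 498/(-13/3 + 8 + 12) = 498/(47/3) = 498*(3/47) = 1494/47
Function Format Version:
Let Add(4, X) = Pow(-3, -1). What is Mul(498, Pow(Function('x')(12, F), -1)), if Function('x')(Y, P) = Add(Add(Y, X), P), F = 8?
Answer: Rational(1494, 47) ≈ 31.787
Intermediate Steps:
X = Rational(-13, 3) (X = Add(-4, Pow(-3, -1)) = Add(-4, Rational(-1, 3)) = Rational(-13, 3) ≈ -4.3333)
Function('x')(Y, P) = Add(Rational(-13, 3), P, Y) (Function('x')(Y, P) = Add(Add(Y, Rational(-13, 3)), P) = Add(Add(Rational(-13, 3), Y), P) = Add(Rational(-13, 3), P, Y))
Mul(498, Pow(Function('x')(12, F), -1)) = Mul(498, Pow(Add(Rational(-13, 3), 8, 12), -1)) = Mul(498, Pow(Rational(47, 3), -1)) = Mul(498, Rational(3, 47)) = Rational(1494, 47)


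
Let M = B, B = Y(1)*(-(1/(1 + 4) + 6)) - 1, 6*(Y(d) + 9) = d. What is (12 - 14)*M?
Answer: -1613/15 ≈ -107.53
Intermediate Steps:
Y(d) = -9 + d/6
B = 1613/30 (B = (-9 + (⅙)*1)*(-(1/(1 + 4) + 6)) - 1 = (-9 + ⅙)*(-(1/5 + 6)) - 1 = -(-53)*(⅕ + 6)/6 - 1 = -(-53)*31/(6*5) - 1 = -53/6*(-31/5) - 1 = 1643/30 - 1 = 1613/30 ≈ 53.767)
M = 1613/30 ≈ 53.767
(12 - 14)*M = (12 - 14)*(1613/30) = -2*1613/30 = -1613/15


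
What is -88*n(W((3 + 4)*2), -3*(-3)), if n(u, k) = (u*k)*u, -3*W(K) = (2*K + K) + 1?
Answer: -162712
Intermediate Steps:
W(K) = -1/3 - K (W(K) = -((2*K + K) + 1)/3 = -(3*K + 1)/3 = -(1 + 3*K)/3 = -1/3 - K)
n(u, k) = k*u**2 (n(u, k) = (k*u)*u = k*u**2)
-88*n(W((3 + 4)*2), -3*(-3)) = -88*(-3*(-3))*(-1/3 - (3 + 4)*2)**2 = -792*(-1/3 - 7*2)**2 = -792*(-1/3 - 1*14)**2 = -792*(-1/3 - 14)**2 = -792*(-43/3)**2 = -792*1849/9 = -88*1849 = -162712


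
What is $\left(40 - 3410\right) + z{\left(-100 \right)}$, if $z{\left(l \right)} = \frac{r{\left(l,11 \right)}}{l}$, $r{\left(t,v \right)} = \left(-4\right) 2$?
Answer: $- \frac{84248}{25} \approx -3369.9$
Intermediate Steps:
$r{\left(t,v \right)} = -8$
$z{\left(l \right)} = - \frac{8}{l}$
$\left(40 - 3410\right) + z{\left(-100 \right)} = \left(40 - 3410\right) - \frac{8}{-100} = \left(40 - 3410\right) - - \frac{2}{25} = -3370 + \frac{2}{25} = - \frac{84248}{25}$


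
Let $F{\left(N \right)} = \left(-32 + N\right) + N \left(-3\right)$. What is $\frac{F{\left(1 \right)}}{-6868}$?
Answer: $\frac{1}{202} \approx 0.0049505$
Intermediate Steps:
$F{\left(N \right)} = -32 - 2 N$ ($F{\left(N \right)} = \left(-32 + N\right) - 3 N = -32 - 2 N$)
$\frac{F{\left(1 \right)}}{-6868} = \frac{-32 - 2}{-6868} = \left(-32 - 2\right) \left(- \frac{1}{6868}\right) = \left(-34\right) \left(- \frac{1}{6868}\right) = \frac{1}{202}$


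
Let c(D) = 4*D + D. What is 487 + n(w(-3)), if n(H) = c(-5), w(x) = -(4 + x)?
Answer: 462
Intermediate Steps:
w(x) = -4 - x
c(D) = 5*D
n(H) = -25 (n(H) = 5*(-5) = -25)
487 + n(w(-3)) = 487 - 25 = 462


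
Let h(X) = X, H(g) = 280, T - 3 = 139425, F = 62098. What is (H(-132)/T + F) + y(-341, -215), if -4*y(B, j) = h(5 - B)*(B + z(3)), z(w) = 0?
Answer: 6385419113/69714 ≈ 91595.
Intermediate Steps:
T = 139428 (T = 3 + 139425 = 139428)
y(B, j) = -B*(5 - B)/4 (y(B, j) = -(5 - B)*(B + 0)/4 = -(5 - B)*B/4 = -B*(5 - B)/4)
(H(-132)/T + F) + y(-341, -215) = (280/139428 + 62098) + (1/4)*(-341)*(-5 - 341) = (280*(1/139428) + 62098) + (1/4)*(-341)*(-346) = (70/34857 + 62098) + 58993/2 = 2164550056/34857 + 58993/2 = 6385419113/69714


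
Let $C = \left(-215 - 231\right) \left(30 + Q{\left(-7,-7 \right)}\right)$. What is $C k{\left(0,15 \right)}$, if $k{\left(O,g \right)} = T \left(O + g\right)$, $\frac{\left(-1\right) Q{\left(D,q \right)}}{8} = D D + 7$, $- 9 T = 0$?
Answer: $0$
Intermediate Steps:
$T = 0$ ($T = \left(- \frac{1}{9}\right) 0 = 0$)
$Q{\left(D,q \right)} = -56 - 8 D^{2}$ ($Q{\left(D,q \right)} = - 8 \left(D D + 7\right) = - 8 \left(D^{2} + 7\right) = - 8 \left(7 + D^{2}\right) = -56 - 8 D^{2}$)
$C = 186428$ ($C = \left(-215 - 231\right) \left(30 - \left(56 + 8 \left(-7\right)^{2}\right)\right) = - 446 \left(30 - 448\right) = \left(-446\right) \left(-418\right) = 186428$)
$k{\left(O,g \right)} = 0$ ($k{\left(O,g \right)} = 0 \left(O + g\right) = 0$)
$C k{\left(0,15 \right)} = 186428 \cdot 0 = 0$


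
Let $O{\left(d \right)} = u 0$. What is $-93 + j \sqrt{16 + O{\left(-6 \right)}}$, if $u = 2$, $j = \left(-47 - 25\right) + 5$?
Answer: $-361$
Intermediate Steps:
$j = -67$ ($j = -72 + 5 = -67$)
$O{\left(d \right)} = 0$ ($O{\left(d \right)} = 2 \cdot 0 = 0$)
$-93 + j \sqrt{16 + O{\left(-6 \right)}} = -93 - 67 \sqrt{16 + 0} = -93 - 67 \sqrt{16} = -93 - 268 = -361$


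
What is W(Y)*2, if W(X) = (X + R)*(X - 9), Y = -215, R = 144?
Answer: 31808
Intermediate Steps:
W(X) = (-9 + X)*(144 + X) (W(X) = (X + 144)*(X - 9) = (144 + X)*(-9 + X) = (-9 + X)*(144 + X))
W(Y)*2 = (-1296 + (-215)² + 135*(-215))*2 = (-1296 + 46225 - 29025)*2 = 15904*2 = 31808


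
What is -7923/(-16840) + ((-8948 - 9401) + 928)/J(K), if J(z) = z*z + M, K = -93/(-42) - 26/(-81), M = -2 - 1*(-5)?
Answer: -377164394340801/204159622120 ≈ -1847.4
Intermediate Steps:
M = 3 (M = -2 + 5 = 3)
K = 2875/1134 (K = -93*(-1/42) - 26*(-1/81) = 31/14 + 26/81 = 2875/1134 ≈ 2.5353)
J(z) = 3 + z² (J(z) = z*z + 3 = z² + 3 = 3 + z²)
-7923/(-16840) + ((-8948 - 9401) + 928)/J(K) = -7923/(-16840) + ((-8948 - 9401) + 928)/(3 + (2875/1134)²) = -7923*(-1/16840) + (-18349 + 928)/(3 + 8265625/1285956) = 7923/16840 - 17421/12123493/1285956 = 7923/16840 - 17421*1285956/12123493 = 7923/16840 - 22402639476/12123493 = -377164394340801/204159622120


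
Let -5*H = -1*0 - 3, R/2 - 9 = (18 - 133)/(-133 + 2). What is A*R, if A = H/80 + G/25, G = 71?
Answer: 736933/13100 ≈ 56.254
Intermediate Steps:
R = 2588/131 (R = 18 + 2*((18 - 133)/(-133 + 2)) = 18 + 2*(-115/(-131)) = 18 + 2*(-115*(-1/131)) = 18 + 2*(115/131) = 18 + 230/131 = 2588/131 ≈ 19.756)
H = ⅗ (H = -(-1*0 - 3)/5 = -(0 - 3)/5 = -⅕*(-3) = ⅗ ≈ 0.60000)
A = 1139/400 (A = (⅗)/80 + 71/25 = (⅗)*(1/80) + 71*(1/25) = 3/400 + 71/25 = 1139/400 ≈ 2.8475)
A*R = (1139/400)*(2588/131) = 736933/13100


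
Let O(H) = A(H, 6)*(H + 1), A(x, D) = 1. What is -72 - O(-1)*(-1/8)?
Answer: -72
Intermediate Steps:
O(H) = 1 + H (O(H) = 1*(H + 1) = 1*(1 + H) = 1 + H)
-72 - O(-1)*(-1/8) = -72 - (1 - 1)*(-1/8) = -72 - 0*(-1*⅛) = -72 - 0*(-⅛) = -72 - 0 = -72 - 1*0 = -72 + 0 = -72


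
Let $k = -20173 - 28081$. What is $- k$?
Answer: $48254$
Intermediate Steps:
$k = -48254$
$- k = \left(-1\right) \left(-48254\right) = 48254$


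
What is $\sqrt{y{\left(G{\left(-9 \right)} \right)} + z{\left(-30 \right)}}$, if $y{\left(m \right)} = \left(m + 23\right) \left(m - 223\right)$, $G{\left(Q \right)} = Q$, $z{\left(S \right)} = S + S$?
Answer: $2 i \sqrt{827} \approx 57.515 i$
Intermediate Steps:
$z{\left(S \right)} = 2 S$
$y{\left(m \right)} = \left(-223 + m\right) \left(23 + m\right)$ ($y{\left(m \right)} = \left(23 + m\right) \left(-223 + m\right) = \left(-223 + m\right) \left(23 + m\right)$)
$\sqrt{y{\left(G{\left(-9 \right)} \right)} + z{\left(-30 \right)}} = \sqrt{\left(-5129 + \left(-9\right)^{2} - -1800\right) + 2 \left(-30\right)} = \sqrt{\left(-5129 + 81 + 1800\right) - 60} = \sqrt{-3248 - 60} = \sqrt{-3308} = 2 i \sqrt{827}$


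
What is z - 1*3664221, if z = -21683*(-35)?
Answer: -2905316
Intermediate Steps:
z = 758905
z - 1*3664221 = 758905 - 1*3664221 = 758905 - 3664221 = -2905316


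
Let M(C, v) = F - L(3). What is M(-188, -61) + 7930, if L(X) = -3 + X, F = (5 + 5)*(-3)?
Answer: 7900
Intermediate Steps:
F = -30 (F = 10*(-3) = -30)
M(C, v) = -30 (M(C, v) = -30 - (-3 + 3) = -30 - 1*0 = -30 + 0 = -30)
M(-188, -61) + 7930 = -30 + 7930 = 7900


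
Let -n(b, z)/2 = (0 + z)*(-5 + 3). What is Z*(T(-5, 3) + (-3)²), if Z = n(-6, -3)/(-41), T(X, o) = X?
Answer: 48/41 ≈ 1.1707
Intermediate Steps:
n(b, z) = 4*z (n(b, z) = -2*(0 + z)*(-5 + 3) = -2*z*(-2) = -(-4)*z = 4*z)
Z = 12/41 (Z = (4*(-3))/(-41) = -12*(-1/41) = 12/41 ≈ 0.29268)
Z*(T(-5, 3) + (-3)²) = 12*(-5 + (-3)²)/41 = 12*(-5 + 9)/41 = (12/41)*4 = 48/41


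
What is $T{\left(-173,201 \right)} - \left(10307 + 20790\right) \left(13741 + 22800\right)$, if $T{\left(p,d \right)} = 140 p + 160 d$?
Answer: $-1136307537$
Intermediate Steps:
$T{\left(-173,201 \right)} - \left(10307 + 20790\right) \left(13741 + 22800\right) = \left(140 \left(-173\right) + 160 \cdot 201\right) - \left(10307 + 20790\right) \left(13741 + 22800\right) = \left(-24220 + 32160\right) - 31097 \cdot 36541 = 7940 - 1136315477 = -1136307537$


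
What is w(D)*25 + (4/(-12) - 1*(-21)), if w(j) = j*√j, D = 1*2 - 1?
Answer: 137/3 ≈ 45.667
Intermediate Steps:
D = 1 (D = 2 - 1 = 1)
w(j) = j^(3/2)
w(D)*25 + (4/(-12) - 1*(-21)) = 1^(3/2)*25 + (4/(-12) - 1*(-21)) = 1*25 + (4*(-1/12) + 21) = 25 + (-⅓ + 21) = 25 + 62/3 = 137/3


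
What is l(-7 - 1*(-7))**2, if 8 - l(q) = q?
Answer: 64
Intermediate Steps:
l(q) = 8 - q
l(-7 - 1*(-7))**2 = (8 - (-7 - 1*(-7)))**2 = (8 - (-7 + 7))**2 = (8 - 1*0)**2 = (8 + 0)**2 = 8**2 = 64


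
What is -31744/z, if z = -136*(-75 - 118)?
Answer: -3968/3281 ≈ -1.2094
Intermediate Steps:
z = 26248 (z = -136*(-193) = 26248)
-31744/z = -31744/26248 = -31744*1/26248 = -3968/3281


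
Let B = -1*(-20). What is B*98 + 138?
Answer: 2098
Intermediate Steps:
B = 20
B*98 + 138 = 20*98 + 138 = 1960 + 138 = 2098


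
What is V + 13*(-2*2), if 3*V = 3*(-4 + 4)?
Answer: -52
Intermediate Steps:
V = 0 (V = (3*(-4 + 4))/3 = (3*0)/3 = (⅓)*0 = 0)
V + 13*(-2*2) = 0 + 13*(-2*2) = 0 + 13*(-4) = 0 - 52 = -52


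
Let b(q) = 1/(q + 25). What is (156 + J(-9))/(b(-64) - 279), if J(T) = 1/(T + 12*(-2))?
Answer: -66911/119702 ≈ -0.55898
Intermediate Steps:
b(q) = 1/(25 + q)
J(T) = 1/(-24 + T) (J(T) = 1/(T - 24) = 1/(-24 + T))
(156 + J(-9))/(b(-64) - 279) = (156 + 1/(-24 - 9))/(1/(25 - 64) - 279) = (156 + 1/(-33))/(1/(-39) - 279) = (156 - 1/33)/(-1/39 - 279) = 5147/(33*(-10882/39)) = (5147/33)*(-39/10882) = -66911/119702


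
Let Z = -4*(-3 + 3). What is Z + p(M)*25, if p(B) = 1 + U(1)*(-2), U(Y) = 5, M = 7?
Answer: -225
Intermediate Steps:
p(B) = -9 (p(B) = 1 + 5*(-2) = 1 - 10 = -9)
Z = 0 (Z = -4*0 = 0)
Z + p(M)*25 = 0 - 9*25 = 0 - 225 = -225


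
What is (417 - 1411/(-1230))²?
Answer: 264526091041/1512900 ≈ 1.7485e+5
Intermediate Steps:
(417 - 1411/(-1230))² = (417 - 1411*(-1/1230))² = (417 + 1411/1230)² = (514321/1230)² = 264526091041/1512900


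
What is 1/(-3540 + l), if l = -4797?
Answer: -1/8337 ≈ -0.00011995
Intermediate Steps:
1/(-3540 + l) = 1/(-3540 - 4797) = 1/(-8337) = -1/8337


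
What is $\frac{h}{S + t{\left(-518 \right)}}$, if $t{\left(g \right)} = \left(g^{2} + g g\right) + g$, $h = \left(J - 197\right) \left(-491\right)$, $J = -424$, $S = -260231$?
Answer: $\frac{304911}{275899} \approx 1.1052$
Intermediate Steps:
$h = 304911$ ($h = \left(-424 - 197\right) \left(-491\right) = \left(-621\right) \left(-491\right) = 304911$)
$t{\left(g \right)} = g + 2 g^{2}$ ($t{\left(g \right)} = \left(g^{2} + g^{2}\right) + g = 2 g^{2} + g = g + 2 g^{2}$)
$\frac{h}{S + t{\left(-518 \right)}} = \frac{304911}{-260231 - 518 \left(1 + 2 \left(-518\right)\right)} = \frac{304911}{-260231 - 518 \left(1 - 1036\right)} = \frac{304911}{-260231 - -536130} = \frac{304911}{-260231 + 536130} = \frac{304911}{275899}$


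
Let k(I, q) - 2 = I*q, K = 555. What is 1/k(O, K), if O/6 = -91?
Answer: -1/303028 ≈ -3.3000e-6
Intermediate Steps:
O = -546 (O = 6*(-91) = -546)
k(I, q) = 2 + I*q
1/k(O, K) = 1/(2 - 546*555) = 1/(2 - 303030) = 1/(-303028) = -1/303028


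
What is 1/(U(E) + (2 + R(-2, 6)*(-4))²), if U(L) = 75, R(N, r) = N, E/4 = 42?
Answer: 1/175 ≈ 0.0057143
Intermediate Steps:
E = 168 (E = 4*42 = 168)
1/(U(E) + (2 + R(-2, 6)*(-4))²) = 1/(75 + (2 - 2*(-4))²) = 1/(75 + (2 + 8)²) = 1/(75 + 10²) = 1/(75 + 100) = 1/175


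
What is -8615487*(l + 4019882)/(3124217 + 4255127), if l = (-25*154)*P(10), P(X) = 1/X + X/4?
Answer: -2159187505479/461209 ≈ -4.6816e+6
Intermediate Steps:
P(X) = 1/X + X/4 (P(X) = 1/X + X*(¼) = 1/X + X/4)
l = -10010 (l = (-25*154)*(1/10 + (¼)*10) = -3850*(⅒ + 5/2) = -3850*13/5 = -10010)
-8615487*(l + 4019882)/(3124217 + 4255127) = -8615487*(-10010 + 4019882)/(3124217 + 4255127) = -8615487/(7379344/4009872) = -8615487/(7379344*(1/4009872)) = -8615487/461209/250617 = -8615487*250617/461209 = -2159187505479/461209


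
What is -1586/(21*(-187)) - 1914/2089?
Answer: -4203124/8203503 ≈ -0.51236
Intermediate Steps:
-1586/(21*(-187)) - 1914/2089 = -1586/(-3927) - 1914*1/2089 = -1586*(-1/3927) - 1914/2089 = 1586/3927 - 1914/2089 = -4203124/8203503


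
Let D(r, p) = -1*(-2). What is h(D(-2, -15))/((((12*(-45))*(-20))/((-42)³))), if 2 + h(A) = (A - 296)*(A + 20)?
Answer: 221921/5 ≈ 44384.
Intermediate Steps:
D(r, p) = 2
h(A) = -2 + (-296 + A)*(20 + A) (h(A) = -2 + (A - 296)*(A + 20) = -2 + (-296 + A)*(20 + A))
h(D(-2, -15))/((((12*(-45))*(-20))/((-42)³))) = (-5922 + 2² - 276*2)/((((12*(-45))*(-20))/((-42)³))) = (-5922 + 4 - 552)/((-540*(-20)/(-74088))) = -6470/(10800*(-1/74088)) = -6470/(-50/343) = -6470*(-343/50) = 221921/5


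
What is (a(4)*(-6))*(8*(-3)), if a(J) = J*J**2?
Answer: 9216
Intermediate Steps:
a(J) = J**3
(a(4)*(-6))*(8*(-3)) = (4**3*(-6))*(8*(-3)) = (64*(-6))*(-24) = -384*(-24) = 9216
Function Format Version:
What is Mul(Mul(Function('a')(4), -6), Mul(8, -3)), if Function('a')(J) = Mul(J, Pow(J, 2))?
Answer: 9216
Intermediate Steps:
Function('a')(J) = Pow(J, 3)
Mul(Mul(Function('a')(4), -6), Mul(8, -3)) = Mul(Mul(Pow(4, 3), -6), Mul(8, -3)) = Mul(Mul(64, -6), -24) = Mul(-384, -24) = 9216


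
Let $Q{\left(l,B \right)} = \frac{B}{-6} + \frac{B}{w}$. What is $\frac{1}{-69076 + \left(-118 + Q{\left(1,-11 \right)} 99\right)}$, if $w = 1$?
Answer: $- \frac{2}{140203} \approx -1.4265 \cdot 10^{-5}$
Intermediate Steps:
$Q{\left(l,B \right)} = \frac{5 B}{6}$ ($Q{\left(l,B \right)} = \frac{B}{-6} + \frac{B}{1} = B \left(- \frac{1}{6}\right) + B 1 = - \frac{B}{6} + B = \frac{5 B}{6}$)
$\frac{1}{-69076 + \left(-118 + Q{\left(1,-11 \right)} 99\right)} = \frac{1}{-69076 + \left(-118 + \frac{5}{6} \left(-11\right) 99\right)} = \frac{1}{-69076 - \frac{2051}{2}} = \frac{1}{- \frac{140203}{2}} = - \frac{2}{140203}$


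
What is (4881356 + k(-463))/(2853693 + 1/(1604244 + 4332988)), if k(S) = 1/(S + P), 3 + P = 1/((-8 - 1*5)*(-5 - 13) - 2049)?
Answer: 24512497422344018192/14330268543703206607 ≈ 1.7105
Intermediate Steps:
P = -5446/1815 (P = -3 + 1/((-8 - 1*5)*(-5 - 13) - 2049) = -3 + 1/((-8 - 5)*(-18) - 2049) = -3 + 1/(-13*(-18) - 2049) = -3 + 1/(234 - 2049) = -3 + 1/(-1815) = -3 - 1/1815 = -5446/1815 ≈ -3.0005)
k(S) = 1/(-5446/1815 + S) (k(S) = 1/(S - 5446/1815) = 1/(-5446/1815 + S))
(4881356 + k(-463))/(2853693 + 1/(1604244 + 4332988)) = (4881356 + 1815/(-5446 + 1815*(-463)))/(2853693 + 1/(1604244 + 4332988)) = (4881356 + 1815/(-5446 - 840345))/(2853693 + 1/5937232) = (4881356 + 1815/(-845791))/(2853693 + 1/5937232) = (4881356 + 1815*(-1/845791))/(16943037397777/5937232) = (4881356 - 1815/845791)*(5937232/16943037397777) = (4128606970781/845791)*(5937232/16943037397777) = 24512497422344018192/14330268543703206607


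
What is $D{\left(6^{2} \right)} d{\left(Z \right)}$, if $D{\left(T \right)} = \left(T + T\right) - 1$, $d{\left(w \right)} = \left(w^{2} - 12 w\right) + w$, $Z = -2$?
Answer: $1846$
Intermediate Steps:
$d{\left(w \right)} = w^{2} - 11 w$
$D{\left(T \right)} = -1 + 2 T$ ($D{\left(T \right)} = 2 T - 1 = -1 + 2 T$)
$D{\left(6^{2} \right)} d{\left(Z \right)} = \left(-1 + 2 \cdot 6^{2}\right) \left(- 2 \left(-11 - 2\right)\right) = \left(-1 + 2 \cdot 36\right) \left(\left(-2\right) \left(-13\right)\right) = \left(-1 + 72\right) 26 = 71 \cdot 26 = 1846$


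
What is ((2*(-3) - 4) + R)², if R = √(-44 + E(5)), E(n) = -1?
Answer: 55 - 60*I*√5 ≈ 55.0 - 134.16*I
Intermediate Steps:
R = 3*I*√5 (R = √(-44 - 1) = √(-45) = 3*I*√5 ≈ 6.7082*I)
((2*(-3) - 4) + R)² = ((2*(-3) - 4) + 3*I*√5)² = ((-6 - 4) + 3*I*√5)² = (-10 + 3*I*√5)²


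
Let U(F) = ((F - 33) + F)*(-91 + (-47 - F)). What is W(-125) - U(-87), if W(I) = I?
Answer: -10682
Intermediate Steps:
U(F) = (-138 - F)*(-33 + 2*F) (U(F) = ((-33 + F) + F)*(-138 - F) = (-33 + 2*F)*(-138 - F) = (-138 - F)*(-33 + 2*F))
W(-125) - U(-87) = -125 - (4554 - 243*(-87) - 2*(-87)**2) = -125 - (4554 + 21141 - 2*7569) = -125 - (4554 + 21141 - 15138) = -125 - 1*10557 = -125 - 10557 = -10682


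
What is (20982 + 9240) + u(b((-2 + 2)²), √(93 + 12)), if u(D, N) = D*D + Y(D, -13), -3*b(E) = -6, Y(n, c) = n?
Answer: 30228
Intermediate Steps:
b(E) = 2 (b(E) = -⅓*(-6) = 2)
u(D, N) = D + D² (u(D, N) = D*D + D = D² + D = D + D²)
(20982 + 9240) + u(b((-2 + 2)²), √(93 + 12)) = (20982 + 9240) + 2*(1 + 2) = 30222 + 2*3 = 30222 + 6 = 30228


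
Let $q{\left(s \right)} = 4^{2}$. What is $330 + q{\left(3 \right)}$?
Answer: $346$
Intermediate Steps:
$q{\left(s \right)} = 16$
$330 + q{\left(3 \right)} = 330 + 16 = 346$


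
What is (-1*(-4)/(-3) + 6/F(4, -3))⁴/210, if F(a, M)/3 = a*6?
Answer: 125/10752 ≈ 0.011626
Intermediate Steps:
F(a, M) = 18*a (F(a, M) = 3*(a*6) = 3*(6*a) = 18*a)
(-1*(-4)/(-3) + 6/F(4, -3))⁴/210 = (-1*(-4)/(-3) + 6/((18*4)))⁴/210 = (4*(-⅓) + 6/72)⁴*(1/210) = (-4/3 + 6*(1/72))⁴*(1/210) = (-4/3 + 1/12)⁴*(1/210) = (-5/4)⁴*(1/210) = (625/256)*(1/210) = 125/10752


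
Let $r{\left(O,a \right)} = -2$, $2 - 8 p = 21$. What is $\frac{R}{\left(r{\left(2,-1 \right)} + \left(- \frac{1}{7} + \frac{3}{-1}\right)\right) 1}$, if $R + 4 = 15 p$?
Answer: $\frac{2219}{288} \approx 7.7049$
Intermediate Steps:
$p = - \frac{19}{8}$ ($p = \frac{1}{4} - \frac{21}{8} = - \frac{19}{8} \approx -2.375$)
$R = - \frac{317}{8}$ ($R = -4 + 15 \left(- \frac{19}{8}\right) = -4 - \frac{285}{8} = - \frac{317}{8} \approx -39.625$)
$\frac{R}{\left(r{\left(2,-1 \right)} + \left(- \frac{1}{7} + \frac{3}{-1}\right)\right) 1} = - \frac{317}{8 \left(-2 + \left(- \frac{1}{7} + \frac{3}{-1}\right)\right) 1} = - \frac{317}{8 \left(-2 + \left(\left(-1\right) \frac{1}{7} + 3 \left(-1\right)\right)\right) 1} = - \frac{317}{8 \left(-2 - \frac{22}{7}\right) 1} = - \frac{317}{8 \left(\left(- \frac{36}{7}\right) 1\right)} = - \frac{317}{8 \left(- \frac{36}{7}\right)} = \left(- \frac{317}{8}\right) \left(- \frac{7}{36}\right) = \frac{2219}{288}$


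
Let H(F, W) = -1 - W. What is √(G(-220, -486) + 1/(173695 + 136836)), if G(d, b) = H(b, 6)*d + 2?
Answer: √148694292334393/310531 ≈ 39.268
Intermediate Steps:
G(d, b) = 2 - 7*d (G(d, b) = (-1 - 1*6)*d + 2 = (-1 - 6)*d + 2 = -7*d + 2 = 2 - 7*d)
√(G(-220, -486) + 1/(173695 + 136836)) = √((2 - 7*(-220)) + 1/(173695 + 136836)) = √((2 + 1540) + 1/310531) = √(1542 + 1/310531) = √(478838803/310531) = √148694292334393/310531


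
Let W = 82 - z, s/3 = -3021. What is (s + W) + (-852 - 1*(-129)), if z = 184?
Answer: -9888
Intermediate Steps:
s = -9063 (s = 3*(-3021) = -9063)
W = -102 (W = 82 - 1*184 = 82 - 184 = -102)
(s + W) + (-852 - 1*(-129)) = (-9063 - 102) + (-852 - 1*(-129)) = -9165 + (-852 + 129) = -9165 - 723 = -9888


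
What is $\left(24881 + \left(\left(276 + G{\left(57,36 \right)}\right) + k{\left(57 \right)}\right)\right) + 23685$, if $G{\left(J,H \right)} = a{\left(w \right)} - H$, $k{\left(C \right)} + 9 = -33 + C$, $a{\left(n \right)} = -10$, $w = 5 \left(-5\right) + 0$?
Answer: $48811$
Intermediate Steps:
$w = -25$ ($w = -25 + 0 = -25$)
$k{\left(C \right)} = -42 + C$ ($k{\left(C \right)} = -9 + \left(-33 + C\right) = -42 + C$)
$G{\left(J,H \right)} = -10 - H$
$\left(24881 + \left(\left(276 + G{\left(57,36 \right)}\right) + k{\left(57 \right)}\right)\right) + 23685 = \left(24881 + \left(\left(276 - 46\right) + \left(-42 + 57\right)\right)\right) + 23685 = \left(24881 + \left(\left(276 - 46\right) + 15\right)\right) + 23685 = \left(24881 + \left(230 + 15\right)\right) + 23685 = \left(24881 + 245\right) + 23685 = 25126 + 23685 = 48811$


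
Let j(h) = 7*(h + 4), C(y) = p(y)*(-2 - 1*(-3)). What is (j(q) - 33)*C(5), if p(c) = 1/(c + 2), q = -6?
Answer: -47/7 ≈ -6.7143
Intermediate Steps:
p(c) = 1/(2 + c)
C(y) = 1/(2 + y) (C(y) = (-2 - 1*(-3))/(2 + y) = (-2 + 3)/(2 + y) = 1/(2 + y))
j(h) = 28 + 7*h (j(h) = 7*(4 + h) = 28 + 7*h)
(j(q) - 33)*C(5) = ((28 + 7*(-6)) - 33)/(2 + 5) = ((28 - 42) - 33)/7 = (-14 - 33)*(⅐) = -47*⅐ = -47/7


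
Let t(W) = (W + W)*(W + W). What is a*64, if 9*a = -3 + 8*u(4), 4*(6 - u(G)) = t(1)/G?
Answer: 2752/9 ≈ 305.78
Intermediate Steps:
t(W) = 4*W² (t(W) = (2*W)*(2*W) = 4*W²)
u(G) = 6 - 1/G (u(G) = 6 - 4*1²/(4*G) = 6 - 4*1/(4*G) = 6 - 1/G)
a = 43/9 (a = (-3 + 8*(6 - 1/4))/9 = (-3 + 8*(6 - 1*¼))/9 = (-3 + 8*(6 - ¼))/9 = (-3 + 8*(23/4))/9 = (-3 + 46)/9 = (⅑)*43 = 43/9 ≈ 4.7778)
a*64 = (43/9)*64 = 2752/9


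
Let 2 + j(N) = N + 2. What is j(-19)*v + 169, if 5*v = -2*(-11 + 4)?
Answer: 579/5 ≈ 115.80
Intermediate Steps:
j(N) = N (j(N) = -2 + (N + 2) = -2 + (2 + N) = N)
v = 14/5 (v = (-2*(-11 + 4))/5 = (-2*(-7))/5 = (⅕)*14 = 14/5 ≈ 2.8000)
j(-19)*v + 169 = -19*14/5 + 169 = -266/5 + 169 = 579/5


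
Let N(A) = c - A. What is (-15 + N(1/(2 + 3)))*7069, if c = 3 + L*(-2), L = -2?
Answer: -289829/5 ≈ -57966.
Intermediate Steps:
c = 7 (c = 3 - 2*(-2) = 3 + 4 = 7)
N(A) = 7 - A
(-15 + N(1/(2 + 3)))*7069 = (-15 + (7 - 1/(2 + 3)))*7069 = (-15 + (7 - 1/5))*7069 = (-15 + (7 - 1*⅕))*7069 = (-15 + (7 - ⅕))*7069 = (-15 + 34/5)*7069 = -41/5*7069 = -289829/5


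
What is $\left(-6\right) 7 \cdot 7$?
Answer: $-294$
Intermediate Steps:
$\left(-6\right) 7 \cdot 7 = \left(-42\right) 7 = -294$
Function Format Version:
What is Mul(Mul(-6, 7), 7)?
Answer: -294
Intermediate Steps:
Mul(Mul(-6, 7), 7) = Mul(-42, 7) = -294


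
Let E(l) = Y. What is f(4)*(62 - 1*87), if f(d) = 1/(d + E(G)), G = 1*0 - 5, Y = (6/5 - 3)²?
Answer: -625/181 ≈ -3.4530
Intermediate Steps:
Y = 81/25 (Y = (6*(⅕) - 3)² = (6/5 - 3)² = (-9/5)² = 81/25 ≈ 3.2400)
G = -5 (G = 0 - 5 = -5)
E(l) = 81/25
f(d) = 1/(81/25 + d) (f(d) = 1/(d + 81/25) = 1/(81/25 + d))
f(4)*(62 - 1*87) = (25/(81 + 25*4))*(62 - 1*87) = (25/(81 + 100))*(62 - 87) = (25/181)*(-25) = -625/181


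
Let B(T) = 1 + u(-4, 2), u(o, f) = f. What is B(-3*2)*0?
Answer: 0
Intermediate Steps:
B(T) = 3 (B(T) = 1 + 2 = 3)
B(-3*2)*0 = 3*0 = 0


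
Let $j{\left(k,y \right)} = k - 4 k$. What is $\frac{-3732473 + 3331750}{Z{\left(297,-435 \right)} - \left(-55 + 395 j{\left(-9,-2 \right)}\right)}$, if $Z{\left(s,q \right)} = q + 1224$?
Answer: $\frac{400723}{9821} \approx 40.803$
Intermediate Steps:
$Z{\left(s,q \right)} = 1224 + q$
$j{\left(k,y \right)} = - 3 k$
$\frac{-3732473 + 3331750}{Z{\left(297,-435 \right)} - \left(-55 + 395 j{\left(-9,-2 \right)}\right)} = \frac{-3732473 + 3331750}{\left(1224 - 435\right) + \left(- 395 \left(\left(-3\right) \left(-9\right)\right) + 55\right)} = - \frac{400723}{789 + \left(\left(-395\right) 27 + 55\right)} = - \frac{400723}{789 + \left(-10665 + 55\right)} = - \frac{400723}{789 - 10610} = - \frac{400723}{-9821} = \left(-400723\right) \left(- \frac{1}{9821}\right) = \frac{400723}{9821}$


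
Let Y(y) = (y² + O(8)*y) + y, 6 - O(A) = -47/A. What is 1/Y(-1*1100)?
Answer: 2/2391675 ≈ 8.3623e-7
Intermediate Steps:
O(A) = 6 + 47/A (O(A) = 6 - (-47)/A = 6 + 47/A)
Y(y) = y² + 103*y/8 (Y(y) = (y² + (6 + 47/8)*y) + y = (y² + 95*y/8) + y = y² + 103*y/8)
1/Y(-1*1100) = 1/((-1*1100)*(103 + 8*(-1*1100))/8) = 1/((⅛)*(-1100)*(103 + 8*(-1100))) = 1/((⅛)*(-1100)*(103 - 8800)) = 1/((⅛)*(-1100)*(-8697)) = 1/(2391675/2) = 2/2391675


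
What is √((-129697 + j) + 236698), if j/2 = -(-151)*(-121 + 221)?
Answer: √137201 ≈ 370.41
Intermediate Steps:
j = 30200 (j = 2*(-(-151)*(-121 + 221)) = 2*(-(-151)*100) = 2*(-1*(-15100)) = 2*15100 = 30200)
√((-129697 + j) + 236698) = √((-129697 + 30200) + 236698) = √(-99497 + 236698) = √137201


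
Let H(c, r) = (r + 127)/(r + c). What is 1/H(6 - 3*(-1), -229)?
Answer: 110/51 ≈ 2.1569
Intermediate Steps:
H(c, r) = (127 + r)/(c + r)
1/H(6 - 3*(-1), -229) = 1/((127 - 229)/((6 - 3*(-1)) - 229)) = 1/(-102/((6 + 3) - 229)) = 1/(-102/(9 - 229)) = 1/(-102/(-220)) = 1/(-1/220*(-102)) = 1/(51/110) = 110/51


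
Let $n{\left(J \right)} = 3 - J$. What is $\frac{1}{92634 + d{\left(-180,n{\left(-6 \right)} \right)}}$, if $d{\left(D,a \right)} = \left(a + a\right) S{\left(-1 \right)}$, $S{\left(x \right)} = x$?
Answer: $\frac{1}{92616} \approx 1.0797 \cdot 10^{-5}$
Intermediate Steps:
$d{\left(D,a \right)} = - 2 a$ ($d{\left(D,a \right)} = \left(a + a\right) \left(-1\right) = 2 a \left(-1\right) = - 2 a$)
$\frac{1}{92634 + d{\left(-180,n{\left(-6 \right)} \right)}} = \frac{1}{92634 - 2 \left(3 - -6\right)} = \frac{1}{92634 - 2 \left(3 + 6\right)} = \frac{1}{92634 - 18} = \frac{1}{92616}$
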